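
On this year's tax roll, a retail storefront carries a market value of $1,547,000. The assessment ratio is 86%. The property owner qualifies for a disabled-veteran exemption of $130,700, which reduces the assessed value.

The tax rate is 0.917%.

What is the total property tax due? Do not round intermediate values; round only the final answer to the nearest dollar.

Assessed value = $1,547,000 × 0.86 = $1,330,420
Taxable value = $1,330,420 − $130,700 = $1,199,720
Tax = $1,199,720 × 0.00917 = $11,001.4324

$11,001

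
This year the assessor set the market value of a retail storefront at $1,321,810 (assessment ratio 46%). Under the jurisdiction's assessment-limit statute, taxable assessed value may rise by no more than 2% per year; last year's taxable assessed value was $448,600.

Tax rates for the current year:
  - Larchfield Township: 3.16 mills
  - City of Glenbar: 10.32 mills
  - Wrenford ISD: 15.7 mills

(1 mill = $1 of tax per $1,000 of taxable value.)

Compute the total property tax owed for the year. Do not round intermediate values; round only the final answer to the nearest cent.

$13,351.95

Uncapped assessed value = $1,321,810 × 0.46 = $608,032.6
Cap limit = $448,600 × 1.02 = $457,572
Taxable assessed value = min($608,032.6, $457,572) = $457,572 (cap binds)
Larchfield Township: $457,572 × 0.00316 = $1,445.92752
City of Glenbar: $457,572 × 0.01032 = $4,722.14304
Wrenford ISD: $457,572 × 0.0157 = $7,183.8804
Total = $13,351.95096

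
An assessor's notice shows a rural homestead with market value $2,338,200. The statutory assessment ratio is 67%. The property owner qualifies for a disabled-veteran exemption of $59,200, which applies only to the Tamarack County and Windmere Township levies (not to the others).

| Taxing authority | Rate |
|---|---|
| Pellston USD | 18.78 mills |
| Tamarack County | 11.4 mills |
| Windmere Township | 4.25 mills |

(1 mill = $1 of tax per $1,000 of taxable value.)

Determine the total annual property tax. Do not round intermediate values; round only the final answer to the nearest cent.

Assessed value = $2,338,200 × 0.67 = $1,566,594
Pellston USD: $1,566,594 × 0.01878 = $29,420.63532
Tamarack County: ($1,566,594 − $59,200) × 0.0114 = $1,507,394 × 0.0114 = $17,184.2916
Windmere Township: ($1,566,594 − $59,200) × 0.00425 = $1,507,394 × 0.00425 = $6,406.4245
Total = $53,011.35142

$53,011.35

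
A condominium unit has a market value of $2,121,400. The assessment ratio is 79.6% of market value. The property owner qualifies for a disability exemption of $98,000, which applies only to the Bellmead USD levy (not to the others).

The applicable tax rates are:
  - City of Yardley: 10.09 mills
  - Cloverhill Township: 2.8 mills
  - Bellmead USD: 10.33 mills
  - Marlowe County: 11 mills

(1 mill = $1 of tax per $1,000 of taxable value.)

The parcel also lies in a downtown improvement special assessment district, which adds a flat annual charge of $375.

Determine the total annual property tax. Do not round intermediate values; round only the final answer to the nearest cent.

$57,147.73

Assessed value = $2,121,400 × 0.796 = $1,688,634.4
City of Yardley: $1,688,634.4 × 0.01009 = $17,038.321096
Cloverhill Township: $1,688,634.4 × 0.0028 = $4,728.17632
Bellmead USD: ($1,688,634.4 − $98,000) × 0.01033 = $1,590,634.4 × 0.01033 = $16,431.253352
Marlowe County: $1,688,634.4 × 0.011 = $18,574.9784
Levies subtotal = $56,772.729168
Total = $56,772.729168 + $375 = $57,147.729168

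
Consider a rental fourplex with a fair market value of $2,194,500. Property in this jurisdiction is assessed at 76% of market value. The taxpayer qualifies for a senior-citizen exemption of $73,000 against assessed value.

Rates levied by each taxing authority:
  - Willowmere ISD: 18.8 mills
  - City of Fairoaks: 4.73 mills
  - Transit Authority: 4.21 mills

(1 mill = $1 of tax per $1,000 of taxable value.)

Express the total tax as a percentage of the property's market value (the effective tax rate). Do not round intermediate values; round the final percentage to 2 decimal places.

Assessed value = $2,194,500 × 0.76 = $1,667,820
Taxable value = $1,667,820 − $73,000 = $1,594,820
Willowmere ISD: $1,594,820 × 0.0188 = $29,982.616
City of Fairoaks: $1,594,820 × 0.00473 = $7,543.4986
Transit Authority: $1,594,820 × 0.00421 = $6,714.1922
Total tax = $44,240.3068
Effective rate = $44,240.3068 ÷ $2,194,500 = 2.02% of market value

2.02%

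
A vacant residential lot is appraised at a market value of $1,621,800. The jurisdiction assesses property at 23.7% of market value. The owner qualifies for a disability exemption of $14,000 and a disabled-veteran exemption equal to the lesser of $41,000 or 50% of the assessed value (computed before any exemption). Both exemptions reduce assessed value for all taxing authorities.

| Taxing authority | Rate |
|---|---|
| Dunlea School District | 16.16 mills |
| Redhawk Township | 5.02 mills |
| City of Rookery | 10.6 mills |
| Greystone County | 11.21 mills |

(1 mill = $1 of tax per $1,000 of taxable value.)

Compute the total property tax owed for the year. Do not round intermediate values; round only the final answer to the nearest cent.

$14,159.47

Assessed value = $1,621,800 × 0.237 = $384,366.6
Disabled-veteran exemption = min($41,000, 50% × $384,366.6) = min($41,000, $192,183.3) = $41,000 (dollar cap binds)
Taxable value = $384,366.6 − $14,000 − $41,000 = $329,366.6
Dunlea School District: $329,366.6 × 0.01616 = $5,322.564256
Redhawk Township: $329,366.6 × 0.00502 = $1,653.420332
City of Rookery: $329,366.6 × 0.0106 = $3,491.28596
Greystone County: $329,366.6 × 0.01121 = $3,692.199586
Total = $14,159.470134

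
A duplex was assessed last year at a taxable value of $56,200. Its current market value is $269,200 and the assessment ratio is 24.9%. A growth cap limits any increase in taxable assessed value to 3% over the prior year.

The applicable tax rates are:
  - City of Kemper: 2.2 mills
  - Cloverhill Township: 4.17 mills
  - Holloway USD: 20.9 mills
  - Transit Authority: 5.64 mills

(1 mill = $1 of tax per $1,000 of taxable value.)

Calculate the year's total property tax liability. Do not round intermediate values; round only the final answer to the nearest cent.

Uncapped assessed value = $269,200 × 0.249 = $67,030.8
Cap limit = $56,200 × 1.03 = $57,886
Taxable assessed value = min($67,030.8, $57,886) = $57,886 (cap binds)
City of Kemper: $57,886 × 0.0022 = $127.3492
Cloverhill Township: $57,886 × 0.00417 = $241.38462
Holloway USD: $57,886 × 0.0209 = $1,209.8174
Transit Authority: $57,886 × 0.00564 = $326.47704
Total = $1,905.02826

$1,905.03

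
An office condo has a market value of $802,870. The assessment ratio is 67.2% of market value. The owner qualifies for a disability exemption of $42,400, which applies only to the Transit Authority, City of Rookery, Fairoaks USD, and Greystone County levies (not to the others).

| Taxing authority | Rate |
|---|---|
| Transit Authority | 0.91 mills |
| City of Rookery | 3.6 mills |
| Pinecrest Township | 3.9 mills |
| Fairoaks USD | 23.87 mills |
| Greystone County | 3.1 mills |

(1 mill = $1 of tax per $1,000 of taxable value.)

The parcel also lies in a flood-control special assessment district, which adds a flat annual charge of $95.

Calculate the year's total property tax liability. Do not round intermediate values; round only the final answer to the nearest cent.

$17,848.77

Assessed value = $802,870 × 0.672 = $539,528.64
Transit Authority: ($539,528.64 − $42,400) × 0.00091 = $497,128.64 × 0.00091 = $452.3870624
City of Rookery: ($539,528.64 − $42,400) × 0.0036 = $497,128.64 × 0.0036 = $1,789.663104
Pinecrest Township: $539,528.64 × 0.0039 = $2,104.161696
Fairoaks USD: ($539,528.64 − $42,400) × 0.02387 = $497,128.64 × 0.02387 = $11,866.4606368
Greystone County: ($539,528.64 − $42,400) × 0.0031 = $497,128.64 × 0.0031 = $1,541.098784
Levies subtotal = $17,753.7712832
Total = $17,753.7712832 + $95 = $17,848.7712832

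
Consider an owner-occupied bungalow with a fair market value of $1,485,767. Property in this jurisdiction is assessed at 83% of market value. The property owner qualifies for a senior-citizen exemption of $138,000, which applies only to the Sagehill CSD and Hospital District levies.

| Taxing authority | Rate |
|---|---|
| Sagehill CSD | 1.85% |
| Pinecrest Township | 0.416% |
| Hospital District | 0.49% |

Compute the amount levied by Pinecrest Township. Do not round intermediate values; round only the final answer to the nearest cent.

Assessed value = $1,485,767 × 0.83 = $1,233,186.61
Pinecrest Township taxable value = $1,233,186.61 (exemption does not apply)
Pinecrest Township levy = $1,233,186.61 × 0.00416 = $5,130.0562976

$5,130.06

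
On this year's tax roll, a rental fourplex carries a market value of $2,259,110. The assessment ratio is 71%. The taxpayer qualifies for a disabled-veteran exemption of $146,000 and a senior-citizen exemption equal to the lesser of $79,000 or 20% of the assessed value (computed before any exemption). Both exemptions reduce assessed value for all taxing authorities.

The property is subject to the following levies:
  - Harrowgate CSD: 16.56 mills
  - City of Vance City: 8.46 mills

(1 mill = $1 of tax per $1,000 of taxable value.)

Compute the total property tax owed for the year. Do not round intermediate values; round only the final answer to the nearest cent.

Assessed value = $2,259,110 × 0.71 = $1,603,968.1
Senior-citizen exemption = min($79,000, 20% × $1,603,968.1) = min($79,000, $320,793.62) = $79,000 (dollar cap binds)
Taxable value = $1,603,968.1 − $146,000 − $79,000 = $1,378,968.1
Harrowgate CSD: $1,378,968.1 × 0.01656 = $22,835.711736
City of Vance City: $1,378,968.1 × 0.00846 = $11,666.070126
Total = $34,501.781862

$34,501.78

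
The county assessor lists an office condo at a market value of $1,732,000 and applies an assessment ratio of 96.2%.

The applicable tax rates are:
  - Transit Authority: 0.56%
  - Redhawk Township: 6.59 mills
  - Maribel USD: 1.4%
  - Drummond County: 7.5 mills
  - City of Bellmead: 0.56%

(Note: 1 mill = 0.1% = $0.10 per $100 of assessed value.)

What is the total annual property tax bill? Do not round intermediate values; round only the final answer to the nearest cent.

$65,464.37

Assessed value = $1,732,000 × 0.962 = $1,666,184
Transit Authority: $1,666,184 × 0.0056 = $9,330.6304
Redhawk Township: $1,666,184 × 0.00659 = $10,980.15256
Maribel USD: $1,666,184 × 0.014 = $23,326.576
Drummond County: $1,666,184 × 0.0075 = $12,496.38
City of Bellmead: $1,666,184 × 0.0056 = $9,330.6304
Total = $65,464.36936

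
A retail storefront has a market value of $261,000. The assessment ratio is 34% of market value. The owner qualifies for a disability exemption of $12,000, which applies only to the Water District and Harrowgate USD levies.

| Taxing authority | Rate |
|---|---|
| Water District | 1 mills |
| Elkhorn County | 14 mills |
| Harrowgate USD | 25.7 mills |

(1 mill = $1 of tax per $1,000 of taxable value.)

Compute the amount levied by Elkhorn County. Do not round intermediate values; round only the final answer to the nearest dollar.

$1,242

Assessed value = $261,000 × 0.34 = $88,740
Elkhorn County taxable value = $88,740 (exemption does not apply)
Elkhorn County levy = $88,740 × 0.014 = $1,242.36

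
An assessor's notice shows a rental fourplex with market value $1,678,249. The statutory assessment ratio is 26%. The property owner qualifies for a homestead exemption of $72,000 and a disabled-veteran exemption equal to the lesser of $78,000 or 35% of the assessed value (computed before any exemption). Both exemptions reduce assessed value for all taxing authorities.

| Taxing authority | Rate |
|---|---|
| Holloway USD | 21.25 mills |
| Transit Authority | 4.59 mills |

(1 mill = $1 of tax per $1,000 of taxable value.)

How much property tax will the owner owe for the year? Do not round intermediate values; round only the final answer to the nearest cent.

Assessed value = $1,678,249 × 0.26 = $436,344.74
Disabled-veteran exemption = min($78,000, 35% × $436,344.74) = min($78,000, $152,720.659) = $78,000 (dollar cap binds)
Taxable value = $436,344.74 − $72,000 − $78,000 = $286,344.74
Holloway USD: $286,344.74 × 0.02125 = $6,084.825725
Transit Authority: $286,344.74 × 0.00459 = $1,314.3223566
Total = $7,399.1480816

$7,399.15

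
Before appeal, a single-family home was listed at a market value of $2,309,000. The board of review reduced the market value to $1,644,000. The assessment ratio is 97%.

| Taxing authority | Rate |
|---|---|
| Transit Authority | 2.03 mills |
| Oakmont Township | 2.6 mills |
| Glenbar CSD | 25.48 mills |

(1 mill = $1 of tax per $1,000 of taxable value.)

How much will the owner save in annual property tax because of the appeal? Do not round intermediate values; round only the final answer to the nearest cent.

$19,422.46

Old assessed value = $2,309,000 × 0.97 = $2,239,730
New assessed value = $1,644,000 × 0.97 = $1,594,680
Combined rate = 0.00203 + 0.0026 + 0.02548 = 0.03011
Old tax = $2,239,730 × 0.03011 = $67,438.2703
New tax = $1,594,680 × 0.03011 = $48,015.8148
Reduction = $67,438.2703 − $48,015.8148 = $19,422.4555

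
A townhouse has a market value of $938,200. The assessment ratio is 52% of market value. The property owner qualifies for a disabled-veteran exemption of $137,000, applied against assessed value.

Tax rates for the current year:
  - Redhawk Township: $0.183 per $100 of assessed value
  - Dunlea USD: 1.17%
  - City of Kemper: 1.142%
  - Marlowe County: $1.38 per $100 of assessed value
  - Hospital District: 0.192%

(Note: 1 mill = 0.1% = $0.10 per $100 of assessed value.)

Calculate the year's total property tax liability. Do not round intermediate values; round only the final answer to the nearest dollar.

Assessed value = $938,200 × 0.52 = $487,864
Taxable value = $487,864 − $137,000 = $350,864
Redhawk Township: $350,864 × 0.00183 = $642.08112
Dunlea USD: $350,864 × 0.0117 = $4,105.1088
City of Kemper: $350,864 × 0.01142 = $4,006.86688
Marlowe County: $350,864 × 0.0138 = $4,841.9232
Hospital District: $350,864 × 0.00192 = $673.65888
Total = $14,269.63888

$14,270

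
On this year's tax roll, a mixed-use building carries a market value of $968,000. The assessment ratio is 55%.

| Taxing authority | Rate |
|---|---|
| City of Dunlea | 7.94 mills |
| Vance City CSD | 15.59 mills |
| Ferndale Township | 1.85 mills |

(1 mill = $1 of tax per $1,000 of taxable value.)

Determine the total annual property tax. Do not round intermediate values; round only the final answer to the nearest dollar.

$13,512

Assessed value = $968,000 × 0.55 = $532,400
City of Dunlea: $532,400 × 0.00794 = $4,227.256
Vance City CSD: $532,400 × 0.01559 = $8,300.116
Ferndale Township: $532,400 × 0.00185 = $984.94
Total = $4,227.256 + $8,300.116 + $984.94 = $13,512.312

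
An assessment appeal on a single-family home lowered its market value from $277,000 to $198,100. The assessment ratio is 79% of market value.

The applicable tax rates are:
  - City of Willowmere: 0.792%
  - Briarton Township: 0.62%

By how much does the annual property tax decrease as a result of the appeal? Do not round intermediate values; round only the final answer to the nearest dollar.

Old assessed value = $277,000 × 0.79 = $218,830
New assessed value = $198,100 × 0.79 = $156,499
Combined rate = 0.00792 + 0.0062 = 0.01412
Old tax = $218,830 × 0.01412 = $3,089.8796
New tax = $156,499 × 0.01412 = $2,209.76588
Reduction = $3,089.8796 − $2,209.76588 = $880.11372

$880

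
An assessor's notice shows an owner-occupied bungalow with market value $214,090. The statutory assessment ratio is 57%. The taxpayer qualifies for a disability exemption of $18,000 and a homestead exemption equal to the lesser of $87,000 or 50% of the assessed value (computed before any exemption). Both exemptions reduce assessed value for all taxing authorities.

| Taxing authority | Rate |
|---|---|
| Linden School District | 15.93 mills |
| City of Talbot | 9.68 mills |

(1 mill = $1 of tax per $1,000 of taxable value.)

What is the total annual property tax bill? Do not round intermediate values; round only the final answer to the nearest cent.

$1,101.63

Assessed value = $214,090 × 0.57 = $122,031.3
Homestead exemption = min($87,000, 50% × $122,031.3) = min($87,000, $61,015.65) = $61,015.65 (percentage binds)
Taxable value = $122,031.3 − $18,000 − $61,015.65 = $43,015.65
Linden School District: $43,015.65 × 0.01593 = $685.2393045
City of Talbot: $43,015.65 × 0.00968 = $416.391492
Total = $1,101.6307965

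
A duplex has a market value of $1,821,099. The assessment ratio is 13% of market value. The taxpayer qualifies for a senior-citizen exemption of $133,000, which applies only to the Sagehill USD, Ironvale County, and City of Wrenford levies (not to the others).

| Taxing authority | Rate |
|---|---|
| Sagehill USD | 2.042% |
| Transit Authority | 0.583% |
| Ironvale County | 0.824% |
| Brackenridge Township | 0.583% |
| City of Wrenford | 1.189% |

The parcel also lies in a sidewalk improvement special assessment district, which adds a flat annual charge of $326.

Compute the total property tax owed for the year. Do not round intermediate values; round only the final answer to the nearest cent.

$7,293.20

Assessed value = $1,821,099 × 0.13 = $236,742.87
Sagehill USD: ($236,742.87 − $133,000) × 0.02042 = $103,742.87 × 0.02042 = $2,118.4294054
Transit Authority: $236,742.87 × 0.00583 = $1,380.2109321
Ironvale County: ($236,742.87 − $133,000) × 0.00824 = $103,742.87 × 0.00824 = $854.8412488
Brackenridge Township: $236,742.87 × 0.00583 = $1,380.2109321
City of Wrenford: ($236,742.87 − $133,000) × 0.01189 = $103,742.87 × 0.01189 = $1,233.5027243
Levies subtotal = $6,967.1952427
Total = $6,967.1952427 + $326 = $7,293.1952427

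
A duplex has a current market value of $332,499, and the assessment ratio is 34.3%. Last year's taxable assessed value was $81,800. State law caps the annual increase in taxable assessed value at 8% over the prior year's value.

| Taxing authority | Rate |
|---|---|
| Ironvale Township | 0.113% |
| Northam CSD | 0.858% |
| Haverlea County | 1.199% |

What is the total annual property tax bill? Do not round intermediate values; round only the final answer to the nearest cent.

$1,917.06

Uncapped assessed value = $332,499 × 0.343 = $114,047.157
Cap limit = $81,800 × 1.08 = $88,344
Taxable assessed value = min($114,047.157, $88,344) = $88,344 (cap binds)
Ironvale Township: $88,344 × 0.00113 = $99.82872
Northam CSD: $88,344 × 0.00858 = $757.99152
Haverlea County: $88,344 × 0.01199 = $1,059.24456
Total = $1,917.0648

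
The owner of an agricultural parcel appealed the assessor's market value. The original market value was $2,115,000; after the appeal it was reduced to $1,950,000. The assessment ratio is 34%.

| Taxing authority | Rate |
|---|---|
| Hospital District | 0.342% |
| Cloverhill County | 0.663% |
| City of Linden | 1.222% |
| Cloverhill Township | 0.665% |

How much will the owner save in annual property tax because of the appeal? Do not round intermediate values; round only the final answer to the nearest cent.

Old assessed value = $2,115,000 × 0.34 = $719,100
New assessed value = $1,950,000 × 0.34 = $663,000
Combined rate = 0.00342 + 0.00663 + 0.01222 + 0.00665 = 0.02892
Old tax = $719,100 × 0.02892 = $20,796.372
New tax = $663,000 × 0.02892 = $19,173.96
Reduction = $20,796.372 − $19,173.96 = $1,622.412

$1,622.41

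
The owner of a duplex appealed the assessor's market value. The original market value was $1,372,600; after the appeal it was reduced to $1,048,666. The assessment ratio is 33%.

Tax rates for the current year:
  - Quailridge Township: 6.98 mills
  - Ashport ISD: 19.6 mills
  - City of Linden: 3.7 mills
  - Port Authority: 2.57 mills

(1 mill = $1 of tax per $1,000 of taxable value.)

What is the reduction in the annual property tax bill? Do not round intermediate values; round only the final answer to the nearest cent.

$3,511.61

Old assessed value = $1,372,600 × 0.33 = $452,958
New assessed value = $1,048,666 × 0.33 = $346,059.78
Combined rate = 0.00698 + 0.0196 + 0.0037 + 0.00257 = 0.03285
Old tax = $452,958 × 0.03285 = $14,879.6703
New tax = $346,059.78 × 0.03285 = $11,368.063773
Reduction = $14,879.6703 − $11,368.063773 = $3,511.606527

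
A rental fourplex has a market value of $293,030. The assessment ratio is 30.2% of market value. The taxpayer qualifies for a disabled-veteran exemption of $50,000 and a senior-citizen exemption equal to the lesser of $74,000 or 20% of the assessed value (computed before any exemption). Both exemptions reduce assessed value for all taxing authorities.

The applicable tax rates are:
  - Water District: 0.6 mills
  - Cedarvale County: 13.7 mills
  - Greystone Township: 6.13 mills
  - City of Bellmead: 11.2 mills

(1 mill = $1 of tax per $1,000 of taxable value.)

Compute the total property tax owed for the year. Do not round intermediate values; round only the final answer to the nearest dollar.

$658

Assessed value = $293,030 × 0.302 = $88,495.06
Senior-citizen exemption = min($74,000, 20% × $88,495.06) = min($74,000, $17,699.012) = $17,699.012 (percentage binds)
Taxable value = $88,495.06 − $50,000 − $17,699.012 = $20,796.048
Water District: $20,796.048 × 0.0006 = $12.4776288
Cedarvale County: $20,796.048 × 0.0137 = $284.9058576
Greystone Township: $20,796.048 × 0.00613 = $127.47977424
City of Bellmead: $20,796.048 × 0.0112 = $232.9157376
Total = $657.77899824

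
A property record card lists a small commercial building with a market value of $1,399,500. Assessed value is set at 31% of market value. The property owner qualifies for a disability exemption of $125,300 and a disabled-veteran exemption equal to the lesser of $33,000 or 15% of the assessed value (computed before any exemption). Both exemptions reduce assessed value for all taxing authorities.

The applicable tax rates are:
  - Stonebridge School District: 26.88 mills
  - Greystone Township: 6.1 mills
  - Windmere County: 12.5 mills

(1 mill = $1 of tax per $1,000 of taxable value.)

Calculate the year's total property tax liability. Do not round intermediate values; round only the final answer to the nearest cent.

Assessed value = $1,399,500 × 0.31 = $433,845
Disabled-veteran exemption = min($33,000, 15% × $433,845) = min($33,000, $65,076.75) = $33,000 (dollar cap binds)
Taxable value = $433,845 − $125,300 − $33,000 = $275,545
Stonebridge School District: $275,545 × 0.02688 = $7,406.6496
Greystone Township: $275,545 × 0.0061 = $1,680.8245
Windmere County: $275,545 × 0.0125 = $3,444.3125
Total = $12,531.7866

$12,531.79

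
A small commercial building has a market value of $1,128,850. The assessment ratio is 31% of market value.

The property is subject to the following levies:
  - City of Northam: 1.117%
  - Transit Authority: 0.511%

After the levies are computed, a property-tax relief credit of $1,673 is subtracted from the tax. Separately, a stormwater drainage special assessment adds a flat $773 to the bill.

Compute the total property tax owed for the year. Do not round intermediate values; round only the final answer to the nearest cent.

$4,797.08

Assessed value = $1,128,850 × 0.31 = $349,943.5
City of Northam: $349,943.5 × 0.01117 = $3,908.868895
Transit Authority: $349,943.5 × 0.00511 = $1,788.211285
Levies subtotal = $5,697.08018
After credit = $5,697.08018 − $1,673 = $4,024.08018
Total = $4,024.08018 + $773 = $4,797.08018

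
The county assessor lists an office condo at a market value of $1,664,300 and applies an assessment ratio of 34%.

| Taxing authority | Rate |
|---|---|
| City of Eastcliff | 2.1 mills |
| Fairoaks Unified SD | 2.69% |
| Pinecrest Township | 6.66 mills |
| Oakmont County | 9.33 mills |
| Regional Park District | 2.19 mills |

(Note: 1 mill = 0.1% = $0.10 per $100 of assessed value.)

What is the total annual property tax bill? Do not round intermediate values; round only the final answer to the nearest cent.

Assessed value = $1,664,300 × 0.34 = $565,862
City of Eastcliff: $565,862 × 0.0021 = $1,188.3102
Fairoaks Unified SD: $565,862 × 0.0269 = $15,221.6878
Pinecrest Township: $565,862 × 0.00666 = $3,768.64092
Oakmont County: $565,862 × 0.00933 = $5,279.49246
Regional Park District: $565,862 × 0.00219 = $1,239.23778
Total = $26,697.36916

$26,697.37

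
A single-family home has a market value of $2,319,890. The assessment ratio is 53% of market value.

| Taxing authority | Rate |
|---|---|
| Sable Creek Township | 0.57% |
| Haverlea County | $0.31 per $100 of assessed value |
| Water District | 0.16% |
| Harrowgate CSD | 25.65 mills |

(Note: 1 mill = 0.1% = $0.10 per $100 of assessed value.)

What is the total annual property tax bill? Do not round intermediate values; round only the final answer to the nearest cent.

Assessed value = $2,319,890 × 0.53 = $1,229,541.7
Sable Creek Township: $1,229,541.7 × 0.0057 = $7,008.38769
Haverlea County: $1,229,541.7 × 0.0031 = $3,811.57927
Water District: $1,229,541.7 × 0.0016 = $1,967.26672
Harrowgate CSD: $1,229,541.7 × 0.02565 = $31,537.744605
Total = $44,324.978285

$44,324.98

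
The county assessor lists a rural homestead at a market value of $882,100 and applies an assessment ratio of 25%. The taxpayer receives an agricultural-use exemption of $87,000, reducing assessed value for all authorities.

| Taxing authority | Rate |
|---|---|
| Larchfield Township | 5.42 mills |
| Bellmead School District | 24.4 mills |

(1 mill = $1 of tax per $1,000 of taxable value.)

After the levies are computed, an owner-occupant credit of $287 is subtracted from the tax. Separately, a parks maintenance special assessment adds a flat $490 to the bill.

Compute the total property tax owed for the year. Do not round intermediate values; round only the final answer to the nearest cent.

$4,184.72

Assessed value = $882,100 × 0.25 = $220,525
Taxable value = $220,525 − $87,000 = $133,525
Larchfield Township: $133,525 × 0.00542 = $723.7055
Bellmead School District: $133,525 × 0.0244 = $3,258.01
Levies subtotal = $3,981.7155
After credit = $3,981.7155 − $287 = $3,694.7155
Total = $3,694.7155 + $490 = $4,184.7155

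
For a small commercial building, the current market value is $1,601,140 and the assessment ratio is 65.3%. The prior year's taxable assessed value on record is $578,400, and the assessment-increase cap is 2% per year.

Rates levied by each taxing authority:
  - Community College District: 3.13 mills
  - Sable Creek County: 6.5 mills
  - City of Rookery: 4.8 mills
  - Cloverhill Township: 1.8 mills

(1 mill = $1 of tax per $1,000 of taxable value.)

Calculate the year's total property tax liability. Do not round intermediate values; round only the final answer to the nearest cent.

Uncapped assessed value = $1,601,140 × 0.653 = $1,045,544.42
Cap limit = $578,400 × 1.02 = $589,968
Taxable assessed value = min($1,045,544.42, $589,968) = $589,968 (cap binds)
Community College District: $589,968 × 0.00313 = $1,846.59984
Sable Creek County: $589,968 × 0.0065 = $3,834.792
City of Rookery: $589,968 × 0.0048 = $2,831.8464
Cloverhill Township: $589,968 × 0.0018 = $1,061.9424
Total = $9,575.18064

$9,575.18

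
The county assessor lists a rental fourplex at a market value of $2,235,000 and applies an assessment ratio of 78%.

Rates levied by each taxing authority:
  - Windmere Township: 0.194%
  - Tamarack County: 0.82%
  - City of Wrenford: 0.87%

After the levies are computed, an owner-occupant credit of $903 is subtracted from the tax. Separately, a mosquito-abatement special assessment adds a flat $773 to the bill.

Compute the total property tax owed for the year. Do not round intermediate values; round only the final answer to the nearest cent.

$32,713.77

Assessed value = $2,235,000 × 0.78 = $1,743,300
Windmere Township: $1,743,300 × 0.00194 = $3,382.002
Tamarack County: $1,743,300 × 0.0082 = $14,295.06
City of Wrenford: $1,743,300 × 0.0087 = $15,166.71
Levies subtotal = $32,843.772
After credit = $32,843.772 − $903 = $31,940.772
Total = $31,940.772 + $773 = $32,713.772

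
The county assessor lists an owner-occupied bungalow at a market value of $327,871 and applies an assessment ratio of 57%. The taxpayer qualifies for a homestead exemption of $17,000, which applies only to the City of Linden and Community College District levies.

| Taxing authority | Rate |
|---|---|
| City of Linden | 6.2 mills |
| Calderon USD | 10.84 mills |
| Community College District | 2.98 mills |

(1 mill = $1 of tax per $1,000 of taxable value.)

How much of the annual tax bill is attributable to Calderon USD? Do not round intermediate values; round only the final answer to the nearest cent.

$2,025.85

Assessed value = $327,871 × 0.57 = $186,886.47
Calderon USD taxable value = $186,886.47 (exemption does not apply)
Calderon USD levy = $186,886.47 × 0.01084 = $2,025.8493348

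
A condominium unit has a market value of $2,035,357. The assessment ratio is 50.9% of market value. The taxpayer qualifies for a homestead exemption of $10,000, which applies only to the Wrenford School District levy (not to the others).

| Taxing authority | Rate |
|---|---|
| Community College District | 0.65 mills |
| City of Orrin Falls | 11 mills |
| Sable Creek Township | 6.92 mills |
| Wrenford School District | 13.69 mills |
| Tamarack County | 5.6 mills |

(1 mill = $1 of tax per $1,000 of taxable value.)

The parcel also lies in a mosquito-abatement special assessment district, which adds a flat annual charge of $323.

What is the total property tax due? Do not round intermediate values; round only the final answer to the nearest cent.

Assessed value = $2,035,357 × 0.509 = $1,035,996.713
Community College District: $1,035,996.713 × 0.00065 = $673.39786345
City of Orrin Falls: $1,035,996.713 × 0.011 = $11,395.963843
Sable Creek Township: $1,035,996.713 × 0.00692 = $7,169.09725396
Wrenford School District: ($1,035,996.713 − $10,000) × 0.01369 = $1,025,996.713 × 0.01369 = $14,045.89500097
Tamarack County: $1,035,996.713 × 0.0056 = $5,801.5815928
Levies subtotal = $39,085.93555418
Total = $39,085.93555418 + $323 = $39,408.93555418

$39,408.94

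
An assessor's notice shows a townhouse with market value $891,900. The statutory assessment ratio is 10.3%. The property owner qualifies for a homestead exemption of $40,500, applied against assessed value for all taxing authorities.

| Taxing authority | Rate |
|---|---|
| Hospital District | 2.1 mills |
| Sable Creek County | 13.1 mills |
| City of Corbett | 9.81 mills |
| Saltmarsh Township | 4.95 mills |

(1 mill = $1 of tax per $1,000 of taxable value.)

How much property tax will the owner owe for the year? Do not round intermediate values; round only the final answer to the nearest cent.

Assessed value = $891,900 × 0.103 = $91,865.7
Taxable value = $91,865.7 − $40,500 = $51,365.7
Hospital District: $51,365.7 × 0.0021 = $107.86797
Sable Creek County: $51,365.7 × 0.0131 = $672.89067
City of Corbett: $51,365.7 × 0.00981 = $503.897517
Saltmarsh Township: $51,365.7 × 0.00495 = $254.260215
Total = $107.86797 + $672.89067 + $503.897517 + $254.260215 = $1,538.916372

$1,538.92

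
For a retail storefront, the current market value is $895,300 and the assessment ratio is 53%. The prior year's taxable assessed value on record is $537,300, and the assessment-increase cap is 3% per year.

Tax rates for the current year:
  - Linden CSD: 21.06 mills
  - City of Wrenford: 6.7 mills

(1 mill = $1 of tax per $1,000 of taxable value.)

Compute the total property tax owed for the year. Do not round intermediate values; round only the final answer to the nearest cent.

$13,172.37

Uncapped assessed value = $895,300 × 0.53 = $474,509
Cap limit = $537,300 × 1.03 = $553,419
Taxable assessed value = min($474,509, $553,419) = $474,509 (cap does not bind)
Linden CSD: $474,509 × 0.02106 = $9,993.15954
City of Wrenford: $474,509 × 0.0067 = $3,179.2103
Total = $13,172.36984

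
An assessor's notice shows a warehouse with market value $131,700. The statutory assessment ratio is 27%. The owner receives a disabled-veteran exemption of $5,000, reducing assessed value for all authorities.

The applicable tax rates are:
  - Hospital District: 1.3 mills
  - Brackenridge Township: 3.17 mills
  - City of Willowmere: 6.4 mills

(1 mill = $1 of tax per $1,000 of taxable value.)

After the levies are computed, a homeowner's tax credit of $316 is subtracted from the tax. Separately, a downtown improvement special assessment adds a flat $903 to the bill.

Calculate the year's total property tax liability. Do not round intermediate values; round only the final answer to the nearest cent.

$919.18

Assessed value = $131,700 × 0.27 = $35,559
Taxable value = $35,559 − $5,000 = $30,559
Hospital District: $30,559 × 0.0013 = $39.7267
Brackenridge Township: $30,559 × 0.00317 = $96.87203
City of Willowmere: $30,559 × 0.0064 = $195.5776
Levies subtotal = $332.17633
After credit = $332.17633 − $316 = $16.17633
Total = $16.17633 + $903 = $919.17633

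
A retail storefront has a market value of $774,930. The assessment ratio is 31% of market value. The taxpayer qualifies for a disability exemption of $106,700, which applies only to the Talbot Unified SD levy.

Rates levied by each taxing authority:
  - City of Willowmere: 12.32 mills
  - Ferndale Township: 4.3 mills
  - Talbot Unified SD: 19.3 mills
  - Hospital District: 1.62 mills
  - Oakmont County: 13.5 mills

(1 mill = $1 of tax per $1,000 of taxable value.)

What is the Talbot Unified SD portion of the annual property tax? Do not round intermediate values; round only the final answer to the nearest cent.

$2,577.10

Assessed value = $774,930 × 0.31 = $240,228.3
Talbot Unified SD taxable value = $240,228.3 − $106,700 = $133,528.3
Talbot Unified SD levy = $133,528.3 × 0.0193 = $2,577.09619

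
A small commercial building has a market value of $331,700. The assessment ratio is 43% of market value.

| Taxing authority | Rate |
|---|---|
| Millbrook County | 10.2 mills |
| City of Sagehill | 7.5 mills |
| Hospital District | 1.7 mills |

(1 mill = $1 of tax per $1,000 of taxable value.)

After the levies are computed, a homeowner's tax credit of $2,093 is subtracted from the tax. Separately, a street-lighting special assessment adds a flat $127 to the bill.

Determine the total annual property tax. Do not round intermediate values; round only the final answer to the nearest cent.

$801.04

Assessed value = $331,700 × 0.43 = $142,631
Millbrook County: $142,631 × 0.0102 = $1,454.8362
City of Sagehill: $142,631 × 0.0075 = $1,069.7325
Hospital District: $142,631 × 0.0017 = $242.4727
Levies subtotal = $2,767.0414
After credit = $2,767.0414 − $2,093 = $674.0414
Total = $674.0414 + $127 = $801.0414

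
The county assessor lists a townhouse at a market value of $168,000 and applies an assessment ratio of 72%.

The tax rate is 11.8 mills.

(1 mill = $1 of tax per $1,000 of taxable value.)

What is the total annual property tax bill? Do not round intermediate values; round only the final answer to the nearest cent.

$1,427.33

Assessed value = $168,000 × 0.72 = $120,960
Tax = $120,960 × 0.0118 = $1,427.328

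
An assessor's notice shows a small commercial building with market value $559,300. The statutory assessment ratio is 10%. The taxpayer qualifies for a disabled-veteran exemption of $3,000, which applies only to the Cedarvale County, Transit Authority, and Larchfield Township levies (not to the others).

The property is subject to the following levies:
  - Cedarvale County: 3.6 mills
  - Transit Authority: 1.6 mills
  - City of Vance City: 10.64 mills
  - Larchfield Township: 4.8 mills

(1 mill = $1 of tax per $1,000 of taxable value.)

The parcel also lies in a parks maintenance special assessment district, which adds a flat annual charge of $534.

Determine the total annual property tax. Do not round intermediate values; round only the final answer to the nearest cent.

$1,658.40

Assessed value = $559,300 × 0.1 = $55,930
Cedarvale County: ($55,930 − $3,000) × 0.0036 = $52,930 × 0.0036 = $190.548
Transit Authority: ($55,930 − $3,000) × 0.0016 = $52,930 × 0.0016 = $84.688
City of Vance City: $55,930 × 0.01064 = $595.0952
Larchfield Township: ($55,930 − $3,000) × 0.0048 = $52,930 × 0.0048 = $254.064
Levies subtotal = $1,124.3952
Total = $1,124.3952 + $534 = $1,658.3952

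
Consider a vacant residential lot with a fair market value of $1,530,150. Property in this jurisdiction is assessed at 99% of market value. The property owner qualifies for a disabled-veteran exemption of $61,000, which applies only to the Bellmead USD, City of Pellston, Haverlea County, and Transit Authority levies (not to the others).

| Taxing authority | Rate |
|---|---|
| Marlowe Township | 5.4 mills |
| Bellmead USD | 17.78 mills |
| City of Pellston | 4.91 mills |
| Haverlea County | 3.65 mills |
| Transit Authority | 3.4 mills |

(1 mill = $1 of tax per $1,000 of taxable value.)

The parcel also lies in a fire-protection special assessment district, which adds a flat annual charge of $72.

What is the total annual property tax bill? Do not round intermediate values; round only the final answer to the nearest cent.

Assessed value = $1,530,150 × 0.99 = $1,514,848.5
Marlowe Township: $1,514,848.5 × 0.0054 = $8,180.1819
Bellmead USD: ($1,514,848.5 − $61,000) × 0.01778 = $1,453,848.5 × 0.01778 = $25,849.42633
City of Pellston: ($1,514,848.5 − $61,000) × 0.00491 = $1,453,848.5 × 0.00491 = $7,138.396135
Haverlea County: ($1,514,848.5 − $61,000) × 0.00365 = $1,453,848.5 × 0.00365 = $5,306.547025
Transit Authority: ($1,514,848.5 − $61,000) × 0.0034 = $1,453,848.5 × 0.0034 = $4,943.0849
Levies subtotal = $51,417.63629
Total = $51,417.63629 + $72 = $51,489.63629

$51,489.64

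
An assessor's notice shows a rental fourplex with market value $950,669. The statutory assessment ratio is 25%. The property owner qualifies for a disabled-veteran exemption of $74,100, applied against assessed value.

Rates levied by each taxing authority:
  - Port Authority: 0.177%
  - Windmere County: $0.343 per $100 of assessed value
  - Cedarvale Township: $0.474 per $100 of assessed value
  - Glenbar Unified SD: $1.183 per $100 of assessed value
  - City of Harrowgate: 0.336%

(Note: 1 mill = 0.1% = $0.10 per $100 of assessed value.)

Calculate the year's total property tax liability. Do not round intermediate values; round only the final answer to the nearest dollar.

Assessed value = $950,669 × 0.25 = $237,667.25
Taxable value = $237,667.25 − $74,100 = $163,567.25
Port Authority: $163,567.25 × 0.00177 = $289.5140325
Windmere County: $163,567.25 × 0.00343 = $561.0356675
Cedarvale Township: $163,567.25 × 0.00474 = $775.308765
Glenbar Unified SD: $163,567.25 × 0.01183 = $1,935.0005675
City of Harrowgate: $163,567.25 × 0.00336 = $549.58596
Total = $4,110.4449925

$4,110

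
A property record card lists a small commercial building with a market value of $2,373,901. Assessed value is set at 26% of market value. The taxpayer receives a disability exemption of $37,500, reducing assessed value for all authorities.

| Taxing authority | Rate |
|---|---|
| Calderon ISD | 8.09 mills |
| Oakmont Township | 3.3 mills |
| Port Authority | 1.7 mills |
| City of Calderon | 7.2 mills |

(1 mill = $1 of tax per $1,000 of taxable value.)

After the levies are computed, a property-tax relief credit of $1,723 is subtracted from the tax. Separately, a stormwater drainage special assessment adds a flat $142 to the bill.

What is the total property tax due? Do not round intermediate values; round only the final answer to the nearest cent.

$10,181.40

Assessed value = $2,373,901 × 0.26 = $617,214.26
Taxable value = $617,214.26 − $37,500 = $579,714.26
Calderon ISD: $579,714.26 × 0.00809 = $4,689.8883634
Oakmont Township: $579,714.26 × 0.0033 = $1,913.057058
Port Authority: $579,714.26 × 0.0017 = $985.514242
City of Calderon: $579,714.26 × 0.0072 = $4,173.942672
Levies subtotal = $11,762.4023354
After credit = $11,762.4023354 − $1,723 = $10,039.4023354
Total = $10,039.4023354 + $142 = $10,181.4023354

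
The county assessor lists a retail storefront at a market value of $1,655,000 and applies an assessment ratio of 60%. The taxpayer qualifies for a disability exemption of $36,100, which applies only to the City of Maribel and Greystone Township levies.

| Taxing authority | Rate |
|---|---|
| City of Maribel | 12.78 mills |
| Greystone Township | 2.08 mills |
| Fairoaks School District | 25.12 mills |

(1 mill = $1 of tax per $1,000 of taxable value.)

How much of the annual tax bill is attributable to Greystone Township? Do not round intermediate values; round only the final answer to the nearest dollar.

$1,990

Assessed value = $1,655,000 × 0.6 = $993,000
Greystone Township taxable value = $993,000 − $36,100 = $956,900
Greystone Township levy = $956,900 × 0.00208 = $1,990.352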